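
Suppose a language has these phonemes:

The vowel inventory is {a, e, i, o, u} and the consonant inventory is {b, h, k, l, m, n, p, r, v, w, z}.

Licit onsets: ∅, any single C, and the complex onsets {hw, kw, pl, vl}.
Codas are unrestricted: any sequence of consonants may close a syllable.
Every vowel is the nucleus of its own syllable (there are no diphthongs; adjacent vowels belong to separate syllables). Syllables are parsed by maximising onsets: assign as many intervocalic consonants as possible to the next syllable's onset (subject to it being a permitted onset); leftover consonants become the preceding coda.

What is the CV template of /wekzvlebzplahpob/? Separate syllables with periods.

Nuclei (vowels): e, e, a, o → 4 syllables.
Between /e/ (V1) and /e/ (V2): /kzvl/; trying suffixes from longest down, /vl/ is the first permitted one, so coda /kz/ | onset /vl/.
Between /e/ (V2) and /a/ (V3): /bzpl/ splits as /bz/ + /pl/ (/pl/ is the longest suffix that is a licit onset).
Between /a/ (V3) and /o/ (V4): /hp/ splits as /h/ + /p/ (/p/ is the longest suffix that is a licit onset).
Putting it together: wekz.vlebz.plah.pob.
Mapping each syllable to C/V: /wekz/ → CVCC, /vlebz/ → CCVCC, /plah/ → CCVC, /pob/ → CVC.

CVCC.CCVCC.CCVC.CVC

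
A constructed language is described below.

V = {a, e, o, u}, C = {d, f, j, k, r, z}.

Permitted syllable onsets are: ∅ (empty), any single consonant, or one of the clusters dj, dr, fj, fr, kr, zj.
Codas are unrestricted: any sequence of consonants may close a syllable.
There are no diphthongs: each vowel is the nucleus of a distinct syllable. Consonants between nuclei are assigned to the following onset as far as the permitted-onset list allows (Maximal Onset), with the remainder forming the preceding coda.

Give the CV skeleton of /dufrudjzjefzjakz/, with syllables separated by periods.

CV.CCVCC.CCVC.CCVCC

Vowels present: u, u, e, a; each is a nucleus, giving 4 syllables.
Between /u/ (V1) and /u/ (V2): /fr/ — entire cluster is a permitted onset → onset /fr/, coda ∅.
Between /u/ (V2) and /e/ (V3): /djzj/; trying suffixes from longest down, /zj/ is the first permitted one, so coda /dj/ | onset /zj/.
Between /e/ (V3) and /a/ (V4): /fzj/; trying suffixes from longest down, /zj/ is the first permitted one, so coda /f/ | onset /zj/.
Result: du.frudj.zjef.zjakz.
Mapping each syllable to C/V: /du/ → CV, /frudj/ → CCVCC, /zjef/ → CCVC, /zjakz/ → CCVCC.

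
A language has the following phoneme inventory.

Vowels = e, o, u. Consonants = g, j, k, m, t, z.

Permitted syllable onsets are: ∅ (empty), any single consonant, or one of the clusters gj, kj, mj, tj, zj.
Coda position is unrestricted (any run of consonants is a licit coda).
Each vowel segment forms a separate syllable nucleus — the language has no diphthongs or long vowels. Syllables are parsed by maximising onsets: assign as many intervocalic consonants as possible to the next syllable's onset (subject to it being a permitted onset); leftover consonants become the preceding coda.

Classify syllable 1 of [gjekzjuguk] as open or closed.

The vowels are e, u, u — 3 nuclei, so 3 syllables.
Between /e/ (V1) and /u/ (V2): cluster /kzj/ — the longest permitted-onset suffix is /zj/; onset = /zj/, preceding coda = /k/.
Between /u/ (V2) and /u/ (V3): /g/ is a single consonant, so it becomes the next onset.
Syllabification: gjek.zju.guk.
Syllable 1 is /gjek/ with coda /k/, so it is closed.

closed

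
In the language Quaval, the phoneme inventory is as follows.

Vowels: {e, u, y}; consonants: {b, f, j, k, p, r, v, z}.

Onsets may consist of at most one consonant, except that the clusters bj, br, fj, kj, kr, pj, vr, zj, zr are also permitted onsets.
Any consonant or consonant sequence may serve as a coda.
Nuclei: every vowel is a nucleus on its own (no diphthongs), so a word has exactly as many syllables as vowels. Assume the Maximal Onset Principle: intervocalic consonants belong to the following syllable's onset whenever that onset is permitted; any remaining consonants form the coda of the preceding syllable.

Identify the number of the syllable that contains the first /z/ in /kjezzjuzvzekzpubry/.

1

Nuclei (vowels): e, u, e, u, y → 5 syllables.
Between /e/ (V1) and /u/ (V2): /zzj/; trying suffixes from longest down, /zj/ is the first permitted one, so coda /z/ | onset /zj/.
Between /u/ (V2) and /e/ (V3): /zvz/ splits as /zv/ + /z/ (/z/ is the longest suffix that is a licit onset).
Between /e/ (V3) and /u/ (V4): /kzp/ splits as /kz/ + /p/ (/p/ is the longest suffix that is a licit onset).
Between /u/ (V4) and /y/ (V5): cluster /br/ — /br/ is itself a permitted onset, so the whole cluster goes right; preceding coda = ∅.
Result: kjez.zjuzv.zekz.pu.bry.
The first /z/ is in the coda of syllable 1 (/kjez/).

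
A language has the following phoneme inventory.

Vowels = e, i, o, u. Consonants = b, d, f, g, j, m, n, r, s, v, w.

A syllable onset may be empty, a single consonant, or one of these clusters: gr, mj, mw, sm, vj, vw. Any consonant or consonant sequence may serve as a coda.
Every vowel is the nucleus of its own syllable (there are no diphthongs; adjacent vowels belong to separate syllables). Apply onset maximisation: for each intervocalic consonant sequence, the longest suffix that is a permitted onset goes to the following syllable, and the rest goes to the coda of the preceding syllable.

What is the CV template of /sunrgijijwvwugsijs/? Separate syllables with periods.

CVCC.CV.CVCC.CCVC.CVCC

The vowels are u, i, i, u, i — 5 nuclei, so 5 syllables.
V1 /u/ – V2 /i/: /nrg/ splits as /nr/ + /g/ (/g/ is the longest suffix that is a licit onset).
V2 /i/ – V3 /i/: /j/ → onset of the next syllable (single consonants are always licit onsets).
V3 /i/ – V4 /u/: cluster /jwvw/ — the longest permitted-onset suffix is /vw/; onset = /vw/, preceding coda = /jw/.
V4 /u/ – V5 /i/: cluster /gs/ — the longest permitted-onset suffix is /s/; onset = /s/, preceding coda = /g/.
Result: sunr.gi.jijw.vwug.sijs.
Mapping each syllable to C/V: /sunr/ → CVCC, /gi/ → CV, /jijw/ → CVCC, /vwug/ → CCVC, /sijs/ → CVCC.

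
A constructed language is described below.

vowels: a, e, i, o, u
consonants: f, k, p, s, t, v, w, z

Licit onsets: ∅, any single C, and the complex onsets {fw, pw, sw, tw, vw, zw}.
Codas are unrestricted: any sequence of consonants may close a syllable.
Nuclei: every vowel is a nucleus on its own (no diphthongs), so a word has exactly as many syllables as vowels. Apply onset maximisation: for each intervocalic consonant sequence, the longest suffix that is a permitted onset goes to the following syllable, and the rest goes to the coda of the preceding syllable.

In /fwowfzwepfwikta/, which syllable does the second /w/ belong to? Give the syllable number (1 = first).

1

The vowels are o, e, i, a — 4 nuclei, so 4 syllables.
/o…e/ gap (V1→V2): /wfzw/; trying suffixes from longest down, /zw/ is the first permitted one, so coda /wf/ | onset /zw/.
/e…i/ gap (V2→V3): cluster /pfw/ — the longest permitted-onset suffix is /fw/; onset = /fw/, preceding coda = /p/.
/i…a/ gap (V3→V4): /kt/ — longest licit onset from the right is /t/, leaving /k/ as coda.
Result: fwowf.zwep.fwik.ta.
The second /w/ is in the coda of syllable 1 (/fwowf/).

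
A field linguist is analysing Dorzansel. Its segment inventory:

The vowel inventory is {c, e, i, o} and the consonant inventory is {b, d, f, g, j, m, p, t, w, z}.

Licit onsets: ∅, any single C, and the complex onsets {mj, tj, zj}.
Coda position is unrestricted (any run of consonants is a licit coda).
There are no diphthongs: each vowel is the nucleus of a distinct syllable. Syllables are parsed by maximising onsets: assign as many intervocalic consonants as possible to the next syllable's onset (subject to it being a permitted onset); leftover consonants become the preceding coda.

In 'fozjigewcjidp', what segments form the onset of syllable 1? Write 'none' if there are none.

Vowels present: o, i, e, c, i; each is a nucleus, giving 5 syllables.
V1 /o/ – V2 /i/: /zj/ is a licit onset in full, so it all attaches to the next syllable.
V2 /i/ – V3 /e/: just /g/ — single C goes to the following onset.
V3 /e/ – V4 /c/: just /w/ — single C goes to the following onset.
V4 /c/ – V5 /i/: just /j/ — single C goes to the following onset.
Putting it together: fo.zji.ge.wc.jidp.
Syllable 1 is /fo/: onset /f/, nucleus /o/, coda ∅.

f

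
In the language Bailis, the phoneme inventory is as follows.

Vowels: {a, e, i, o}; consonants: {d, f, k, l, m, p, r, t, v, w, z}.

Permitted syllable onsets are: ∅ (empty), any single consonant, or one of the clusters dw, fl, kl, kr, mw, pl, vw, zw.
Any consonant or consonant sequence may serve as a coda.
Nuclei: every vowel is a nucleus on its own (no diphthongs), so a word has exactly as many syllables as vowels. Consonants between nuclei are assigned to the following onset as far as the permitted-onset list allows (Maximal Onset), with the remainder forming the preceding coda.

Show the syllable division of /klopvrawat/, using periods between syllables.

Vowels present: o, a, a; each is a nucleus, giving 3 syllables.
Between /o/ (V1) and /a/ (V2): cluster /pvr/ — the longest permitted-onset suffix is /r/; onset = /r/, preceding coda = /pv/.
Between /a/ (V2) and /a/ (V3): just /w/ — single C goes to the following onset.

klopv.ra.wat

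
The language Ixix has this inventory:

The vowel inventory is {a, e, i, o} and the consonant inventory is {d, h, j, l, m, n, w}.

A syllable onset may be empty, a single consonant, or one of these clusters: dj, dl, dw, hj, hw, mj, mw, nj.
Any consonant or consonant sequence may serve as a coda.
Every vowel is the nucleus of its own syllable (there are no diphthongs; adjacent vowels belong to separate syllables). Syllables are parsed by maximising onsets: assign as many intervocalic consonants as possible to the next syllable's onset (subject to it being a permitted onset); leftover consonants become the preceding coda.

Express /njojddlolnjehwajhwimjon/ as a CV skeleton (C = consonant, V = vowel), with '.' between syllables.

CCVCC.CCVC.CCV.CCVC.CCV.CCVC

Vowels present: o, o, e, a, i, o; each is a nucleus, giving 6 syllables.
σ1/σ2 boundary: cluster /jddl/ — the longest permitted-onset suffix is /dl/; onset = /dl/, preceding coda = /jd/.
σ2/σ3 boundary: /lnj/ splits as /l/ + /nj/ (/nj/ is the longest suffix that is a licit onset).
σ3/σ4 boundary: /hw/ is a licit onset in full, so it all attaches to the next syllable.
σ4/σ5 boundary: cluster /jhw/ — the longest permitted-onset suffix is /hw/; onset = /hw/, preceding coda = /j/.
σ5/σ6 boundary: /mj/ is a licit onset in full, so it all attaches to the next syllable.
Syllabification: njojd.dlol.nje.hwaj.hwi.mjon.
Mapping each syllable to C/V: /njojd/ → CCVCC, /dlol/ → CCVC, /nje/ → CCV, /hwaj/ → CCVC, /hwi/ → CCV, /mjon/ → CCVC.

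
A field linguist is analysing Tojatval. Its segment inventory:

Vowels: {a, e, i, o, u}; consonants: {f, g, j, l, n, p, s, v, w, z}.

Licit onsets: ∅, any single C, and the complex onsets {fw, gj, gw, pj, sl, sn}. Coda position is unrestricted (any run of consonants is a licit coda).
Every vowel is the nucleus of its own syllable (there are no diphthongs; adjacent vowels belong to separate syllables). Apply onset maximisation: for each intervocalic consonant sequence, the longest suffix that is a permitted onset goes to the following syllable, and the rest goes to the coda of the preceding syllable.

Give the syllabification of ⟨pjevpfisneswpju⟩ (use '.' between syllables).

pjevp.fi.snesw.pju

Nuclei (vowels): e, i, e, u → 4 syllables.
/e…i/ gap (V1→V2): /vpf/; trying suffixes from longest down, /f/ is the first permitted one, so coda /vp/ | onset /f/.
/i…e/ gap (V2→V3): /sn/ — entire cluster is a permitted onset → onset /sn/, coda ∅.
/e…u/ gap (V3→V4): cluster /swpj/ — the longest permitted-onset suffix is /pj/; onset = /pj/, preceding coda = /sw/.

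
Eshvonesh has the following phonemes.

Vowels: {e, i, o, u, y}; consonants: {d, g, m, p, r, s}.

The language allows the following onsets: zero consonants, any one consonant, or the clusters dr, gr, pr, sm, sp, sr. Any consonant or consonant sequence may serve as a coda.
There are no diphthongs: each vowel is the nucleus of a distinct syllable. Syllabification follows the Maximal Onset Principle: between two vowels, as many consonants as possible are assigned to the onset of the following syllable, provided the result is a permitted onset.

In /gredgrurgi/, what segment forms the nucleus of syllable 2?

Vowels present: e, u, i; each is a nucleus, giving 3 syllables.
The second nucleus (vowel 2 from the left) is /u/.

u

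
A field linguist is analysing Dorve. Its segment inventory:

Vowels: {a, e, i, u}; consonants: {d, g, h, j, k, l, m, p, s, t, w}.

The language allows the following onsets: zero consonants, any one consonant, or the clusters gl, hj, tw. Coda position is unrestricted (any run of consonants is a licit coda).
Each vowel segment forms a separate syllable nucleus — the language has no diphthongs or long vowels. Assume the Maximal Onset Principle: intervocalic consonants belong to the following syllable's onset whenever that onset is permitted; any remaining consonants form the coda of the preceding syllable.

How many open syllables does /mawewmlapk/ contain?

1

Nuclei (vowels): a, e, a → 3 syllables.
Between /a/ (V1) and /e/ (V2): /w/ is a single consonant, so it becomes the next onset.
Between /e/ (V2) and /a/ (V3): cluster /wml/ — the longest permitted-onset suffix is /l/; onset = /l/, preceding coda = /wm/.
Putting it together: ma.wewm.lapk.
Classifying each syllable: /ma/ (open), /wewm/ (closed), /lapk/ (closed).
Open syllables: 1.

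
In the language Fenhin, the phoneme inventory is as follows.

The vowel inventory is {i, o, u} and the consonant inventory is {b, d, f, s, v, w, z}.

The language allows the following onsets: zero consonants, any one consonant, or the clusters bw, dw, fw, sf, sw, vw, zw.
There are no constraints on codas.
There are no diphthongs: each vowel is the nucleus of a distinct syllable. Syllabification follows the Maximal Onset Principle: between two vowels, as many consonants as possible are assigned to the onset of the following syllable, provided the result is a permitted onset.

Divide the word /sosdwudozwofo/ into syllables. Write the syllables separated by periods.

sos.dwu.do.zwo.fo

Vowels present: o, u, o, o, o; each is a nucleus, giving 5 syllables.
/o…u/ gap (V1→V2): /sdw/; trying suffixes from longest down, /dw/ is the first permitted one, so coda /s/ | onset /dw/.
/u…o/ gap (V2→V3): just /d/ — single C goes to the following onset.
/o…o/ gap (V3→V4): /zw/ is a licit onset in full, so it all attaches to the next syllable.
/o…o/ gap (V4→V5): just /f/ — single C goes to the following onset.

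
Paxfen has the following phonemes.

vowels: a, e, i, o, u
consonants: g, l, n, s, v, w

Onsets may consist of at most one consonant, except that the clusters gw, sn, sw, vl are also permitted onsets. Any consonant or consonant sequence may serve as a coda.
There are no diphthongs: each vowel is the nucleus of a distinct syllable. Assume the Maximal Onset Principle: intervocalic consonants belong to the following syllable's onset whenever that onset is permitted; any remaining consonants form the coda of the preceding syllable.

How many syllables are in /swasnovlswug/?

3

Vowels present: a, o, u; each is a nucleus, giving 3 syllables.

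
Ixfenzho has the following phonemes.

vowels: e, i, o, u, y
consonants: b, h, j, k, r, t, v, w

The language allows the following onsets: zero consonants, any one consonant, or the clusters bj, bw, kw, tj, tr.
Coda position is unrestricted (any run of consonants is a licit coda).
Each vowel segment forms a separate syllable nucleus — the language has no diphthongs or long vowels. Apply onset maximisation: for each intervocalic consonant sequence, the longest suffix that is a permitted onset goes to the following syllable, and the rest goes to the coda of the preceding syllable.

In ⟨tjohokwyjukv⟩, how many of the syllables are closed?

Vowels present: o, o, y, u; each is a nucleus, giving 4 syllables.
σ1/σ2 boundary: /h/ is a single consonant, so it becomes the next onset.
σ2/σ3 boundary: /kw/ — entire cluster is a permitted onset → onset /kw/, coda ∅.
σ3/σ4 boundary: /j/ is a single consonant, so it becomes the next onset.
Result: tjo.ho.kwy.jukv.
Classifying each syllable: /tjo/ (open), /ho/ (open), /kwy/ (open), /jukv/ (closed).
Closed syllables: 1.

1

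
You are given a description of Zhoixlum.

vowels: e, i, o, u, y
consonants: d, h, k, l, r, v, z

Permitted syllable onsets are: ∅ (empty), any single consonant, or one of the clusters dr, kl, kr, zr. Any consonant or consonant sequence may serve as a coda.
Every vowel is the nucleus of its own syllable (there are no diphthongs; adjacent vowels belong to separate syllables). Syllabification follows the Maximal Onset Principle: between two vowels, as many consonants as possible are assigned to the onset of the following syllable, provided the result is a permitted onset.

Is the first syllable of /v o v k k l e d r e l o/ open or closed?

closed

The vowels are o, e, e, o — 4 nuclei, so 4 syllables.
V1 /o/ – V2 /e/: cluster /vkkl/ — the longest permitted-onset suffix is /kl/; onset = /kl/, preceding coda = /vk/.
V2 /e/ – V3 /e/: /dr/ is a licit onset in full, so it all attaches to the next syllable.
V3 /e/ – V4 /o/: just /l/ — single C goes to the following onset.
Result: vovk.kle.dre.lo.
Syllable 1 is /vovk/ with coda /vk/, so it is closed.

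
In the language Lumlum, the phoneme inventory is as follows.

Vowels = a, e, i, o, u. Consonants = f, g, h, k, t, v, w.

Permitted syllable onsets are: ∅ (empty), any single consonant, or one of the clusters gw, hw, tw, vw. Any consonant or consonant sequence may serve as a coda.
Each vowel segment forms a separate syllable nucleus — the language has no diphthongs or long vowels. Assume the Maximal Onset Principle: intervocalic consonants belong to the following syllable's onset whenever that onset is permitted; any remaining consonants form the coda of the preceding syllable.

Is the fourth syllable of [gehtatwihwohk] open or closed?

closed

Vowels present: e, a, i, o; each is a nucleus, giving 4 syllables.
/e…a/ gap (V1→V2): /ht/ — longest licit onset from the right is /t/, leaving /h/ as coda.
/a…i/ gap (V2→V3): cluster /tw/ — /tw/ is itself a permitted onset, so the whole cluster goes right; preceding coda = ∅.
/i…o/ gap (V3→V4): cluster /hw/ — /hw/ is itself a permitted onset, so the whole cluster goes right; preceding coda = ∅.
Result: geh.ta.twi.hwohk.
Syllable 4 is /hwohk/ with coda /hk/, so it is closed.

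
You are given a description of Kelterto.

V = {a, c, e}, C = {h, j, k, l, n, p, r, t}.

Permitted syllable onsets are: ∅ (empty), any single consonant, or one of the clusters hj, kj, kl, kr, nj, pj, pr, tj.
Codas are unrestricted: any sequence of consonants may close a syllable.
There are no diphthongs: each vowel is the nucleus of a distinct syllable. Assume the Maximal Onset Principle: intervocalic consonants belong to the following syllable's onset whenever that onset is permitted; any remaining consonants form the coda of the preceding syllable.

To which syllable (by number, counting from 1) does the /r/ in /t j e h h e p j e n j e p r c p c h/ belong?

5

The vowels are e, e, e, e, c, c — 6 nuclei, so 6 syllables.
/e…e/ gap (V1→V2): /hh/ — longest licit onset from the right is /h/, leaving /h/ as coda.
/e…e/ gap (V2→V3): /pj/ is a licit onset in full, so it all attaches to the next syllable.
/e…e/ gap (V3→V4): /nj/ — entire cluster is a permitted onset → onset /nj/, coda ∅.
/e…c/ gap (V4→V5): /pr/ is a licit onset in full, so it all attaches to the next syllable.
/c…c/ gap (V5→V6): just /p/ — single C goes to the following onset.
So the parse is tjeh.he.pje.nje.prc.pch.
The /r/ is in the onset of syllable 5 (/prc/).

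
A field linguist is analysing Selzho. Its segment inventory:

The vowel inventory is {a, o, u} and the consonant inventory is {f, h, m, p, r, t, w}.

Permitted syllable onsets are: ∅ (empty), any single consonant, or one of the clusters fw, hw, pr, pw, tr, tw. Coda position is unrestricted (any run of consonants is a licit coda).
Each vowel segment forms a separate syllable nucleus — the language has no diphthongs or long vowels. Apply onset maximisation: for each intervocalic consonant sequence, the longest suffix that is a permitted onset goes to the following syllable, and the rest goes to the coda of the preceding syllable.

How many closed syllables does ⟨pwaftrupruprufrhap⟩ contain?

3

Vowels present: a, u, u, u, a; each is a nucleus, giving 5 syllables.
Between /a/ (V1) and /u/ (V2): /ftr/ splits as /f/ + /tr/ (/tr/ is the longest suffix that is a licit onset).
Between /u/ (V2) and /u/ (V3): /pr/ — entire cluster is a permitted onset → onset /pr/, coda ∅.
Between /u/ (V3) and /u/ (V4): cluster /pr/ — /pr/ is itself a permitted onset, so the whole cluster goes right; preceding coda = ∅.
Between /u/ (V4) and /a/ (V5): /frh/ — longest licit onset from the right is /h/, leaving /fr/ as coda.
Result: pwaf.tru.pru.prufr.hap.
Classifying each syllable: /pwaf/ (closed), /tru/ (open), /pru/ (open), /prufr/ (closed), /hap/ (closed).
Closed syllables: 3.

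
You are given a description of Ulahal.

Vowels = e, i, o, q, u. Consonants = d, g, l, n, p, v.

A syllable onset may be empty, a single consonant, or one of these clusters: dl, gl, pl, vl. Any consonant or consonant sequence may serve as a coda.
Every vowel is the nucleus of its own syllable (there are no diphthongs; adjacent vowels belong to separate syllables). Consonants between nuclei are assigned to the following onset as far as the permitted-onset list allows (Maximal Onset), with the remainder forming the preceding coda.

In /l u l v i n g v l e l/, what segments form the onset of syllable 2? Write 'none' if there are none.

The vowels are u, i, e — 3 nuclei, so 3 syllables.
V1 /u/ – V2 /i/: /lv/ splits as /l/ + /v/ (/v/ is the longest suffix that is a licit onset).
V2 /i/ – V3 /e/: /ngvl/ splits as /ng/ + /vl/ (/vl/ is the longest suffix that is a licit onset).
Putting it together: lul.ving.vlel.
Syllable 2 is /ving/: onset /v/, nucleus /i/, coda /ng/.

v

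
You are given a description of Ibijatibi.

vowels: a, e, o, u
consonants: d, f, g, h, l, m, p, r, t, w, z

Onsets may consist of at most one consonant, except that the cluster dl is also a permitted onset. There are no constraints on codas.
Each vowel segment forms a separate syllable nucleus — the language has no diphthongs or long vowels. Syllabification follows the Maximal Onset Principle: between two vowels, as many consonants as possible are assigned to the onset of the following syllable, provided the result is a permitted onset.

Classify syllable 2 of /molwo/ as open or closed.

Vowels present: o, o; each is a nucleus, giving 2 syllables.
/o…o/ gap (V1→V2): cluster /lw/ — the longest permitted-onset suffix is /w/; onset = /w/, preceding coda = /l/.
So the parse is mol.wo.
Syllable 2 is /wo/; it ends in its nucleus with no coda, so it is open.

open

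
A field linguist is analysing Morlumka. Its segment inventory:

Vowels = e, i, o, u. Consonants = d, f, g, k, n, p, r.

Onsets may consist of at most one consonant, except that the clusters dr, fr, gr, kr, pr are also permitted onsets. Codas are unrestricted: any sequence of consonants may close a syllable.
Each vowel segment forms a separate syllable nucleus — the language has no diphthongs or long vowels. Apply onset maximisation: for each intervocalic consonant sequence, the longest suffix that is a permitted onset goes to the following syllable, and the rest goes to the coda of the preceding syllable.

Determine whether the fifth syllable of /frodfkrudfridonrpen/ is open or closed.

closed

Nuclei (vowels): o, u, i, o, e → 5 syllables.
Between /o/ (V1) and /u/ (V2): /dfkr/ — longest licit onset from the right is /kr/, leaving /df/ as coda.
Between /u/ (V2) and /i/ (V3): /dfr/; trying suffixes from longest down, /fr/ is the first permitted one, so coda /d/ | onset /fr/.
Between /i/ (V3) and /o/ (V4): /d/ is a single consonant, so it becomes the next onset.
Between /o/ (V4) and /e/ (V5): cluster /nrp/ — the longest permitted-onset suffix is /p/; onset = /p/, preceding coda = /nr/.
So the parse is frodf.krud.fri.donr.pen.
Syllable 5 is /pen/ with coda /n/, so it is closed.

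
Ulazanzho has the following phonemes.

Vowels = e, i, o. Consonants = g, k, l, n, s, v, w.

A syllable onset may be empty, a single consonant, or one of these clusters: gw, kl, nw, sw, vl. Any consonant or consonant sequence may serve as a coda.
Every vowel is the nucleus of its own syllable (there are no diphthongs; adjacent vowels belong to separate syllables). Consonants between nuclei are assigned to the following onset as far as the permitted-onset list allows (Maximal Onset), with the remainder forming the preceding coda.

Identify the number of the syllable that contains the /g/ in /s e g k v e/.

Vowels present: e, e; each is a nucleus, giving 2 syllables.
/e…e/ gap (V1→V2): /gkv/ — longest licit onset from the right is /v/, leaving /gk/ as coda.
So the parse is segk.ve.
The /g/ is in the coda of syllable 1 (/segk/).

1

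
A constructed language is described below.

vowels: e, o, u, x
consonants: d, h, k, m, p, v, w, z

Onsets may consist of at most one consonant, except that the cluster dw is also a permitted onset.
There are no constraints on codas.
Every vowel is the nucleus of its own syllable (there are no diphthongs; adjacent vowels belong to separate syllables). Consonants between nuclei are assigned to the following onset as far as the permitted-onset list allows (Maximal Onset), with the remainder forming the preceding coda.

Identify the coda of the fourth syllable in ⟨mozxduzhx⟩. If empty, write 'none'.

none

Nuclei (vowels): o, x, u, x → 4 syllables.
σ1/σ2 boundary: just /z/ — single C goes to the following onset.
σ2/σ3 boundary: just /d/ — single C goes to the following onset.
σ3/σ4 boundary: /zh/; trying suffixes from longest down, /h/ is the first permitted one, so coda /z/ | onset /h/.
Syllabification: mo.zx.duz.hx.
Syllable 4 is /hx/: onset /h/, nucleus /x/, coda ∅.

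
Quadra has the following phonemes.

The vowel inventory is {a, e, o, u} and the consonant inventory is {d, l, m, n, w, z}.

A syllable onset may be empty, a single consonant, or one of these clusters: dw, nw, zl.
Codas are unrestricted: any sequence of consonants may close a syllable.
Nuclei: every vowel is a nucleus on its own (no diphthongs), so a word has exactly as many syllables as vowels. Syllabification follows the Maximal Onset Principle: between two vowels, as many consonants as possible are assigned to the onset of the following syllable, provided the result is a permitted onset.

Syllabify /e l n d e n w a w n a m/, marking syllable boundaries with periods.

Vowels present: e, e, a, a; each is a nucleus, giving 4 syllables.
Between /e/ (V1) and /e/ (V2): cluster /lnd/ — the longest permitted-onset suffix is /d/; onset = /d/, preceding coda = /ln/.
Between /e/ (V2) and /a/ (V3): /nw/ is a licit onset in full, so it all attaches to the next syllable.
Between /a/ (V3) and /a/ (V4): /wn/ splits as /w/ + /n/ (/n/ is the longest suffix that is a licit onset).

eln.de.nwaw.nam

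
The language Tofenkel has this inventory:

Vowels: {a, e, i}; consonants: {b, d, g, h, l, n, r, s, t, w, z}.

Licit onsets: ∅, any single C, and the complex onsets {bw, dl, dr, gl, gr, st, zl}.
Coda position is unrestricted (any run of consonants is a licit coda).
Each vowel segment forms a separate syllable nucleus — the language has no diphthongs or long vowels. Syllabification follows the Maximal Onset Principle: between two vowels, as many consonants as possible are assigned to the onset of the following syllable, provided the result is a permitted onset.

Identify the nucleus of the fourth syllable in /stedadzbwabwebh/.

e

The vowels are e, a, a, e — 4 nuclei, so 4 syllables.
The fourth nucleus (vowel 4 from the left) is /e/.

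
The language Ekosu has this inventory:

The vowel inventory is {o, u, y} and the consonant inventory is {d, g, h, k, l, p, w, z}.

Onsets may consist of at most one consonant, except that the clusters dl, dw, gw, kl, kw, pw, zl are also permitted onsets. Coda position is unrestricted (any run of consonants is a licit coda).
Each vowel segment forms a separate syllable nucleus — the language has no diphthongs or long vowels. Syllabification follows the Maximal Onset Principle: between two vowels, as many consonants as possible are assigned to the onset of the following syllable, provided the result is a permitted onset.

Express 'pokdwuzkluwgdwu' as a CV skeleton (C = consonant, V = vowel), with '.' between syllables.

CVC.CCVC.CCVCC.CCV

Nuclei (vowels): o, u, u, u → 4 syllables.
σ1/σ2 boundary: /kdw/ — longest licit onset from the right is /dw/, leaving /k/ as coda.
σ2/σ3 boundary: /zkl/ splits as /z/ + /kl/ (/kl/ is the longest suffix that is a licit onset).
σ3/σ4 boundary: /wgdw/; trying suffixes from longest down, /dw/ is the first permitted one, so coda /wg/ | onset /dw/.
Putting it together: pok.dwuz.kluwg.dwu.
Mapping each syllable to C/V: /pok/ → CVC, /dwuz/ → CCVC, /kluwg/ → CCVCC, /dwu/ → CCV.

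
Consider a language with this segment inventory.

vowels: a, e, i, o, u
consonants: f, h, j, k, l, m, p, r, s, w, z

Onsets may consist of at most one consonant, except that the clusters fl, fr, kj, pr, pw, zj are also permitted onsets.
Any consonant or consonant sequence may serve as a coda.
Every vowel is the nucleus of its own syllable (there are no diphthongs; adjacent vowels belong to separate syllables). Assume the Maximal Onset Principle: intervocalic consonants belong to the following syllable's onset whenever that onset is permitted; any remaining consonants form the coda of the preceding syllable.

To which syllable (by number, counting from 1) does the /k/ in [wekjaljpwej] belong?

2

Vowels present: e, a, e; each is a nucleus, giving 3 syllables.
σ1/σ2 boundary: /kj/ is a licit onset in full, so it all attaches to the next syllable.
σ2/σ3 boundary: /ljpw/; trying suffixes from longest down, /pw/ is the first permitted one, so coda /lj/ | onset /pw/.
Syllabification: we.kjalj.pwej.
The /k/ is in the onset of syllable 2 (/kjalj/).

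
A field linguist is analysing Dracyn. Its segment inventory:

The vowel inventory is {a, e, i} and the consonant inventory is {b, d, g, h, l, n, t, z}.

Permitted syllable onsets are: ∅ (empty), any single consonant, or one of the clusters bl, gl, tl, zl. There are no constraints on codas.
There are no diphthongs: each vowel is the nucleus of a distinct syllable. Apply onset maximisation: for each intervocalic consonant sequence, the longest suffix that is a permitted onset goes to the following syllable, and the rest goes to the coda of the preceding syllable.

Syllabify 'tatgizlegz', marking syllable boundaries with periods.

Nuclei (vowels): a, i, e → 3 syllables.
Between /a/ (V1) and /i/ (V2): cluster /tg/ — the longest permitted-onset suffix is /g/; onset = /g/, preceding coda = /t/.
Between /i/ (V2) and /e/ (V3): /zl/ — entire cluster is a permitted onset → onset /zl/, coda ∅.

tat.gi.zlegz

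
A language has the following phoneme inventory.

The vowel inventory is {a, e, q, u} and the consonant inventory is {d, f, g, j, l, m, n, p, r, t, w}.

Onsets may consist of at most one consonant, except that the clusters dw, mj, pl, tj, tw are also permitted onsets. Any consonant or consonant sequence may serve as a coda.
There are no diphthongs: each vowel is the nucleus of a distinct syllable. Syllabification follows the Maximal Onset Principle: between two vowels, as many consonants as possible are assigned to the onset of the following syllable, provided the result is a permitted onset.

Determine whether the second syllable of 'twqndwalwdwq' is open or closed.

The vowels are q, a, q — 3 nuclei, so 3 syllables.
σ1/σ2 boundary: /ndw/ splits as /n/ + /dw/ (/dw/ is the longest suffix that is a licit onset).
σ2/σ3 boundary: cluster /lwdw/ — the longest permitted-onset suffix is /dw/; onset = /dw/, preceding coda = /lw/.
Putting it together: twqn.dwalw.dwq.
Syllable 2 is /dwalw/ with coda /lw/, so it is closed.

closed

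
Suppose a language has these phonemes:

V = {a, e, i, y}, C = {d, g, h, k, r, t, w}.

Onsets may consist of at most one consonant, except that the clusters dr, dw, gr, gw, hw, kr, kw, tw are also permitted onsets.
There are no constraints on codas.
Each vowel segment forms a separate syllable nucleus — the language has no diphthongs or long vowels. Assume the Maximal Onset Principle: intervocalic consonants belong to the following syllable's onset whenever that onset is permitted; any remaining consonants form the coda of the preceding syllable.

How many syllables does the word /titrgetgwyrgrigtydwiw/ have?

6

Nuclei (vowels): i, e, y, i, y, i → 6 syllables.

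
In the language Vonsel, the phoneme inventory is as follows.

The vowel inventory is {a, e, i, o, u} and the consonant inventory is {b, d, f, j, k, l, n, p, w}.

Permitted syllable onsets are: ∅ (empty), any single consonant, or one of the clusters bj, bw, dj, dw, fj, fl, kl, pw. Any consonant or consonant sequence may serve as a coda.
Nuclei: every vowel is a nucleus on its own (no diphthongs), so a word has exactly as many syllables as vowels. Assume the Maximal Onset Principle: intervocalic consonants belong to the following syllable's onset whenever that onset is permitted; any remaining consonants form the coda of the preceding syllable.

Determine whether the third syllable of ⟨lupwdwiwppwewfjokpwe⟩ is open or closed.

The vowels are u, i, e, o, e — 5 nuclei, so 5 syllables.
σ1/σ2 boundary: /pwdw/ — longest licit onset from the right is /dw/, leaving /pw/ as coda.
σ2/σ3 boundary: /wppw/ splits as /wp/ + /pw/ (/pw/ is the longest suffix that is a licit onset).
σ3/σ4 boundary: /wfj/ splits as /w/ + /fj/ (/fj/ is the longest suffix that is a licit onset).
σ4/σ5 boundary: /kpw/ splits as /k/ + /pw/ (/pw/ is the longest suffix that is a licit onset).
Result: lupw.dwiwp.pwew.fjok.pwe.
Syllable 3 is /pwew/ with coda /w/, so it is closed.

closed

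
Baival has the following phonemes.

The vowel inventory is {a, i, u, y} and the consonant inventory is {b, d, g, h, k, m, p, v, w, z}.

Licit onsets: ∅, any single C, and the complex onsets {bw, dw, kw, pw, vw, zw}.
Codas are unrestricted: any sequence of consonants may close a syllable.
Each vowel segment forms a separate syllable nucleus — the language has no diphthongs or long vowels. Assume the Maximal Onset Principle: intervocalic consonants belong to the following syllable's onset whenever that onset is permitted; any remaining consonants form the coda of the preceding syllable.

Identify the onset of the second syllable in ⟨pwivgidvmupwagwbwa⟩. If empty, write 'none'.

The vowels are i, i, u, a, a — 5 nuclei, so 5 syllables.
σ1/σ2 boundary: /vg/ splits as /v/ + /g/ (/g/ is the longest suffix that is a licit onset).
σ2/σ3 boundary: /dvm/; trying suffixes from longest down, /m/ is the first permitted one, so coda /dv/ | onset /m/.
σ3/σ4 boundary: cluster /pw/ — /pw/ is itself a permitted onset, so the whole cluster goes right; preceding coda = ∅.
σ4/σ5 boundary: cluster /gwbw/ — the longest permitted-onset suffix is /bw/; onset = /bw/, preceding coda = /gw/.
So the parse is pwiv.gidv.mu.pwagw.bwa.
Syllable 2 is /gidv/: onset /g/, nucleus /i/, coda /dv/.

g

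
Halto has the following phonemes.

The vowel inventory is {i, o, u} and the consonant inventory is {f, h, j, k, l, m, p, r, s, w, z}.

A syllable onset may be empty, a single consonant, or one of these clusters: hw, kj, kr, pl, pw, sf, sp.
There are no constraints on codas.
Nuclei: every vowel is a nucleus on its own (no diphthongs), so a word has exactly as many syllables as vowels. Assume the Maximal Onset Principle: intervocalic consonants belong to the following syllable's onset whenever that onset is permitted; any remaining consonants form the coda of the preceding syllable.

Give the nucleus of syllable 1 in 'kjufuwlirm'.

The vowels are u, u, i — 3 nuclei, so 3 syllables.
The first nucleus (vowel 1 from the left) is /u/.

u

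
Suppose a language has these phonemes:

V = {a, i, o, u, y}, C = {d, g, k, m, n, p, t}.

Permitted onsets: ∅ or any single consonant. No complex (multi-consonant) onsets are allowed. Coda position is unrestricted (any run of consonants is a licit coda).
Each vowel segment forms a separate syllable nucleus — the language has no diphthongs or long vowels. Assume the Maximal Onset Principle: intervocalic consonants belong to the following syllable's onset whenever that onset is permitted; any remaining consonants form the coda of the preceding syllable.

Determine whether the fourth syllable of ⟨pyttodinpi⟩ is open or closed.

open

Vowels present: y, o, i, i; each is a nucleus, giving 4 syllables.
Between /y/ (V1) and /o/ (V2): /tt/; trying suffixes from longest down, /t/ is the first permitted one, so coda /t/ | onset /t/.
Between /o/ (V2) and /i/ (V3): /d/ is a single consonant, so it becomes the next onset.
Between /i/ (V3) and /i/ (V4): /np/; trying suffixes from longest down, /p/ is the first permitted one, so coda /n/ | onset /p/.
Syllabification: pyt.to.din.pi.
Syllable 4 is /pi/; it ends in its nucleus with no coda, so it is open.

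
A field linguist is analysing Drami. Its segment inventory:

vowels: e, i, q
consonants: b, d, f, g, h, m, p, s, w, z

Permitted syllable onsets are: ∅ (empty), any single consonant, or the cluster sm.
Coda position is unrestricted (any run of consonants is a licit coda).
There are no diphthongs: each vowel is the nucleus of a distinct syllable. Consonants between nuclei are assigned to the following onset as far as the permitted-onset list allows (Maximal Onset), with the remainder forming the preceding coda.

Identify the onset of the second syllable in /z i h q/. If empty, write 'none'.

Vowels present: i, q; each is a nucleus, giving 2 syllables.
/i…q/ gap (V1→V2): just /h/ — single C goes to the following onset.
Putting it together: zi.hq.
Syllable 2 is /hq/: onset /h/, nucleus /q/, coda ∅.

h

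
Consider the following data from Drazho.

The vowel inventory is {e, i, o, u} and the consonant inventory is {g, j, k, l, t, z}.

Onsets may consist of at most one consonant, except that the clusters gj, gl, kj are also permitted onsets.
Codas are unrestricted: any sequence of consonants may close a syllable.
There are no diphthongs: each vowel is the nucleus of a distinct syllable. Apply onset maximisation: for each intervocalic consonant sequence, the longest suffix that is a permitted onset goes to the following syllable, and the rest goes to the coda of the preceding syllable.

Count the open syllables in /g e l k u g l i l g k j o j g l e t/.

The vowels are e, u, i, o, e — 5 nuclei, so 5 syllables.
V1 /e/ – V2 /u/: /lk/ splits as /l/ + /k/ (/k/ is the longest suffix that is a licit onset).
V2 /u/ – V3 /i/: cluster /gl/ — /gl/ is itself a permitted onset, so the whole cluster goes right; preceding coda = ∅.
V3 /i/ – V4 /o/: cluster /lgkj/ — the longest permitted-onset suffix is /kj/; onset = /kj/, preceding coda = /lg/.
V4 /o/ – V5 /e/: /jgl/; trying suffixes from longest down, /gl/ is the first permitted one, so coda /j/ | onset /gl/.
So the parse is gel.ku.glilg.kjoj.glet.
Classifying each syllable: /gel/ (closed), /ku/ (open), /glilg/ (closed), /kjoj/ (closed), /glet/ (closed).
Open syllables: 1.

1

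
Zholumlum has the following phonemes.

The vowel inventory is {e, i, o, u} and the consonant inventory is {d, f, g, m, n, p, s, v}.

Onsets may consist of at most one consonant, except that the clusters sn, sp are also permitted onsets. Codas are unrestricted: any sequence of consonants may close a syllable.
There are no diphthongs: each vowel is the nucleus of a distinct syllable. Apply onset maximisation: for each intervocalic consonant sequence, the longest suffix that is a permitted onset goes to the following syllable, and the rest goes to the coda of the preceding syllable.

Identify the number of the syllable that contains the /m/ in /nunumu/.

Vowels present: u, u, u; each is a nucleus, giving 3 syllables.
V1 /u/ – V2 /u/: /n/ → onset of the next syllable (single consonants are always licit onsets).
V2 /u/ – V3 /u/: just /m/ — single C goes to the following onset.
Putting it together: nu.nu.mu.
The /m/ is in the onset of syllable 3 (/mu/).

3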